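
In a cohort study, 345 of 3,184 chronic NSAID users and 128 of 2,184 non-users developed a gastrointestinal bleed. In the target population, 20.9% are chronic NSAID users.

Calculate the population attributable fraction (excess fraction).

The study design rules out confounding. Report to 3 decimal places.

p₁ = P(outcome | exposed) = 345/3184 = 0.10835
p₀ = P(outcome | unexposed) = 128/2184 = 0.058608
Overall risk P(Y=1) = π·p₁ + (1−π)·p₀ = 0.209×0.10835 + 0.791×0.058608 = 0.069005.
Under exogeneity, PAF = [P(Y=1) − p₀] / P(Y=1).
PAF = (0.069005 − 0.058608) / 0.069005 ≈ 0.1507

PAF ≈ 0.151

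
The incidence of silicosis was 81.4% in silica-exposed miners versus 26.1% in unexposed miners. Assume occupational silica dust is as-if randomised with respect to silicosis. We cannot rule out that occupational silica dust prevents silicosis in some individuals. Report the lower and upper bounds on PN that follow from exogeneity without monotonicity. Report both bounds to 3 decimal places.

0.679 ≤ PN ≤ 0.908

p₁ = 0.814, p₀ = 0.261.
Under exogeneity alone the bounds on PN are max{0,(p₁−p₀)/p₁} ≤ PN ≤ min{1,(1−p₀)/p₁}.
  lower = (p₁ − p₀)/p₁ = 0.553 / 0.814 ≈ 0.6794
  upper = min{1, (1 − p₀)/p₁} = 0.739 / 0.814 ≈ 0.9079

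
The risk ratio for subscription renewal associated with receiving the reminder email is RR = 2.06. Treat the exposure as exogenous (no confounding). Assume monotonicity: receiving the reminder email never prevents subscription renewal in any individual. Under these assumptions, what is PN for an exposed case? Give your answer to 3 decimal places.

Under exogeneity and monotonicity, PN = (RR − 1) / RR = 1 − 1/RR.
PN = (2.06 − 1) / 2.06 = 1.06 / 2.06 ≈ 0.5146

PN ≈ 0.515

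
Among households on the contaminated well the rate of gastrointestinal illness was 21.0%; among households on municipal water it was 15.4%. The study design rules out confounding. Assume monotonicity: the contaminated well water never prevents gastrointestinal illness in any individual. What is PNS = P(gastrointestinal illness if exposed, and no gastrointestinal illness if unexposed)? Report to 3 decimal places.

PNS ≈ 0.056

p₁ = 0.21, p₀ = 0.154.
Under exogeneity and monotonicity, PNS = p₁ − p₀.
PNS = 0.21 − 0.154 = 0.056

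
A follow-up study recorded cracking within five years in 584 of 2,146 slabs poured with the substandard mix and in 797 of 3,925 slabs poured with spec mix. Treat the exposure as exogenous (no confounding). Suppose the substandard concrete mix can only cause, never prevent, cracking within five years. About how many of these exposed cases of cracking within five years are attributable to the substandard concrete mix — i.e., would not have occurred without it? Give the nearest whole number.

p₁ = P(outcome | exposed) = 584/2146 = 0.27213
p₀ = P(outcome | unexposed) = 797/3925 = 0.20306
PN = (p₁ − p₀)/p₁ = (0.27213 − 0.20306) / 0.27213 ≈ 0.25383.
Attributable cases ≈ PN × (exposed cases) = 0.25383 × 584 ≈ 148.24.

about 148 cases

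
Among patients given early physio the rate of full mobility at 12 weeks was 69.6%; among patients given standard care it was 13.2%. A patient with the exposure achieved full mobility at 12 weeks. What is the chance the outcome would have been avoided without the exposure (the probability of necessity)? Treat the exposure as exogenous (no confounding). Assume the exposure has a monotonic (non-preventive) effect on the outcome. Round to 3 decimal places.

PN ≈ 0.810

p₁ = 0.696, p₀ = 0.132.
Under exogeneity and monotonicity, PN = (p₁ − p₀) / p₁.
PN = (0.696 − 0.132) / 0.696 = 0.564 / 0.696 ≈ 0.8103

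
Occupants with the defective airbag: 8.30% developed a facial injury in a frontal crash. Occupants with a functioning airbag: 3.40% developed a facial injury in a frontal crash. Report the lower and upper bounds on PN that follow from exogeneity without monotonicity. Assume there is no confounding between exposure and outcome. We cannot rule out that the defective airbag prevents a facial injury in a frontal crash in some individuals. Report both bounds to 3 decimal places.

p₁ = 0.083, p₀ = 0.034.
Under exogeneity alone the bounds on PN are max{0,(p₁−p₀)/p₁} ≤ PN ≤ min{1,(1−p₀)/p₁}.
  lower = (p₁ − p₀)/p₁ = 0.049 / 0.083 ≈ 0.5904
  upper = min{1, (1 − p₀)/p₁} = 0.966 / 0.083 ≈ 11.6386 → capped at 1

0.590 ≤ PN ≤ 1.000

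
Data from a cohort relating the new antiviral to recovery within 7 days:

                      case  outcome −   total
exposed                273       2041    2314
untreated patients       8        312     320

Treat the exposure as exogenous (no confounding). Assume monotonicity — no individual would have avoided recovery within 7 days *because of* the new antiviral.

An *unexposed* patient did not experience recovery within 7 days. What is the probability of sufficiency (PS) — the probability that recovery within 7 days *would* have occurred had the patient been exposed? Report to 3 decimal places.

p₁ = P(outcome | exposed) = 273/2314 = 0.11798
p₀ = P(outcome | unexposed) = 8/320 = 0.025
Under exogeneity and monotonicity, PS = (p₁ − p₀) / (1 − p₀).
PS = (0.11798 − 0.025) / (1 − 0.025) = 0.092978 / 0.975 ≈ 0.0954

PS ≈ 0.095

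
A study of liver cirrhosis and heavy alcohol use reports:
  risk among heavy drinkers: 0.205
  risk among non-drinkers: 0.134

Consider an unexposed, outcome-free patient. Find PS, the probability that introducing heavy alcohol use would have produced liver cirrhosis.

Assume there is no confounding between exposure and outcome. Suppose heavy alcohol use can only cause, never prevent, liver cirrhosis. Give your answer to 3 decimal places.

PS ≈ 0.082

Let p₁ = 0.205, p₀ = 0.134.
Under exogeneity and monotonicity, PS = (p₁ − p₀) / (1 − p₀).
PS = (0.205 − 0.134) / (1 − 0.134) = 0.071 / 0.866 ≈ 0.0820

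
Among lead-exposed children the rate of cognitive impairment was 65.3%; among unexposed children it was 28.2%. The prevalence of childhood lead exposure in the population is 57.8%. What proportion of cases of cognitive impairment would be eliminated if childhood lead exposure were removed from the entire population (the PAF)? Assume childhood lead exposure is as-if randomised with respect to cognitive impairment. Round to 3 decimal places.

p₁ = 0.653, p₀ = 0.282.
Overall risk P(Y=1) = π·p₁ + (1−π)·p₀ = 0.578×0.653 + 0.422×0.282 = 0.49644.
Under exogeneity, PAF = [P(Y=1) − p₀] / P(Y=1).
PAF = (0.49644 − 0.282) / 0.49644 ≈ 0.4320

PAF ≈ 0.432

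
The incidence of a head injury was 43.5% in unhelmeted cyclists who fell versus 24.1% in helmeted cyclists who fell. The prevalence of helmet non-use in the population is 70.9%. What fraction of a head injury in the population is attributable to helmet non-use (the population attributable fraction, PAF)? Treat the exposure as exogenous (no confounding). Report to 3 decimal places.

PAF ≈ 0.363

p₁ = 0.435, p₀ = 0.241.
Overall risk P(Y=1) = π·p₁ + (1−π)·p₀ = 0.709×0.435 + 0.291×0.241 = 0.37855.
Under exogeneity, PAF = [P(Y=1) − p₀] / P(Y=1).
PAF = (0.37855 − 0.241) / 0.37855 ≈ 0.3634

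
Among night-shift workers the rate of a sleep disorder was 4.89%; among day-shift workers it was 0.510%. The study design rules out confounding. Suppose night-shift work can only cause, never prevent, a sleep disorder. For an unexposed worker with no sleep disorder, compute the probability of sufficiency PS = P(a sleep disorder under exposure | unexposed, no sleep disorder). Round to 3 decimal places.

PS ≈ 0.044

p₁ = 0.0489, p₀ = 0.0051.
Under exogeneity and monotonicity, PS = (p₁ − p₀) / (1 − p₀).
PS = (0.0489 − 0.0051) / (1 − 0.0051) = 0.0438 / 0.9949 ≈ 0.0440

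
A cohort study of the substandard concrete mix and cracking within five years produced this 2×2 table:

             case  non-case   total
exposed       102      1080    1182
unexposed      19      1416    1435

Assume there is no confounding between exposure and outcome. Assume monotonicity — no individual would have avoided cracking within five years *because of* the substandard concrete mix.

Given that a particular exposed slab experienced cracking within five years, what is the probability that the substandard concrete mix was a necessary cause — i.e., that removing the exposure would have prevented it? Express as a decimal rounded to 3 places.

p₁ = P(outcome | exposed) = 102/1182 = 0.086294
p₀ = P(outcome | unexposed) = 19/1435 = 0.01324
Under exogeneity and monotonicity, PN = (p₁ − p₀) / p₁.
PN = (0.086294 − 0.01324) / 0.086294 = 0.073054 / 0.086294 ≈ 0.8466

PN ≈ 0.847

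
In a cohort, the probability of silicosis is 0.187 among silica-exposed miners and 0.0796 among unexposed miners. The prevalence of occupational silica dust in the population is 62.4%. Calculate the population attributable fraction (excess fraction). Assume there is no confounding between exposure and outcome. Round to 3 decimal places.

Let p₁ = 0.187, p₀ = 0.0796.
Overall risk P(Y=1) = π·p₁ + (1−π)·p₀ = 0.624×0.187 + 0.376×0.0796 = 0.14662.
Under exogeneity, PAF = [P(Y=1) − p₀] / P(Y=1).
PAF = (0.14662 − 0.0796) / 0.14662 ≈ 0.4571

PAF ≈ 0.457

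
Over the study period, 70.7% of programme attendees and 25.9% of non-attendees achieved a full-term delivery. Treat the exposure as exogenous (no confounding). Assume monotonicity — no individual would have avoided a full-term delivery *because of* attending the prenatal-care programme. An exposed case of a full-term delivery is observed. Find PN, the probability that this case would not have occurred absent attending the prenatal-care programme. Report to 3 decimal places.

p₁ = 0.707, p₀ = 0.259.
Under exogeneity and monotonicity, PN = (p₁ − p₀) / p₁.
PN = (0.707 − 0.259) / 0.707 = 0.448 / 0.707 ≈ 0.6337

PN ≈ 0.634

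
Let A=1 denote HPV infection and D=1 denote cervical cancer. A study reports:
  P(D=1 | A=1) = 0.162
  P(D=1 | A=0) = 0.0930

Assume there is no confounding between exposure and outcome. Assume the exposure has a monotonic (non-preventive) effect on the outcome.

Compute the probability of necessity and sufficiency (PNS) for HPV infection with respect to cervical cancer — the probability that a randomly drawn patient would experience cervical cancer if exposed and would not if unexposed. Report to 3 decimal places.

Let p₁ = 0.162, p₀ = 0.093.
Under exogeneity and monotonicity, PNS = p₁ − p₀.
PNS = 0.162 − 0.093 = 0.069

PNS ≈ 0.069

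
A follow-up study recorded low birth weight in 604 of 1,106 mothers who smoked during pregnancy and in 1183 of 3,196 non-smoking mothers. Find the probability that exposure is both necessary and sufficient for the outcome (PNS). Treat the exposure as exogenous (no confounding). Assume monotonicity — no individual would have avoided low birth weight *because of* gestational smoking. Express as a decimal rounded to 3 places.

p₁ = P(outcome | exposed) = 604/1106 = 0.54611
p₀ = P(outcome | unexposed) = 1183/3196 = 0.37015
Under exogeneity and monotonicity, PNS = p₁ − p₀.
PNS = 0.54611 − 0.37015 = 0.17596

PNS ≈ 0.176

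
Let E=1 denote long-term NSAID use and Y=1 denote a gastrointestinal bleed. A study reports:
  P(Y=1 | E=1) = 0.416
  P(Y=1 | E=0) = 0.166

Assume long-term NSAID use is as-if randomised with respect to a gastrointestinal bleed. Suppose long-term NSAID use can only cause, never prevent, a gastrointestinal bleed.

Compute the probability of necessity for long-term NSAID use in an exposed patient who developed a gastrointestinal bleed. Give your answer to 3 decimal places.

Let p₁ = 0.416, p₀ = 0.166.
Under exogeneity and monotonicity, PN = (p₁ − p₀) / p₁.
PN = (0.416 − 0.166) / 0.416 = 0.25 / 0.416 ≈ 0.6010

PN ≈ 0.601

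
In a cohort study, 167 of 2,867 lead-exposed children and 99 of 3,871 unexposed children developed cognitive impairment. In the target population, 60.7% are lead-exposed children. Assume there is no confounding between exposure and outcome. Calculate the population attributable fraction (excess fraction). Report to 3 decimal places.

PAF ≈ 0.437

p₁ = P(outcome | exposed) = 167/2867 = 0.058249
p₀ = P(outcome | unexposed) = 99/3871 = 0.025575
Overall risk P(Y=1) = π·p₁ + (1−π)·p₀ = 0.607×0.058249 + 0.393×0.025575 = 0.045408.
Under exogeneity, PAF = [P(Y=1) − p₀] / P(Y=1).
PAF = (0.045408 − 0.025575) / 0.045408 ≈ 0.4368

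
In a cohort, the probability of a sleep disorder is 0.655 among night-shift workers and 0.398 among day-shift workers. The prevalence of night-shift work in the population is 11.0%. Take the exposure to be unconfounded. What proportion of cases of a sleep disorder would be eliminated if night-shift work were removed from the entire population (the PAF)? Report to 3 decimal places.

Let p₁ = 0.655, p₀ = 0.398.
Overall risk P(Y=1) = π·p₁ + (1−π)·p₀ = 0.11×0.655 + 0.89×0.398 = 0.42627.
Under exogeneity, PAF = [P(Y=1) − p₀] / P(Y=1).
PAF = (0.42627 − 0.398) / 0.42627 ≈ 0.0663

PAF ≈ 0.066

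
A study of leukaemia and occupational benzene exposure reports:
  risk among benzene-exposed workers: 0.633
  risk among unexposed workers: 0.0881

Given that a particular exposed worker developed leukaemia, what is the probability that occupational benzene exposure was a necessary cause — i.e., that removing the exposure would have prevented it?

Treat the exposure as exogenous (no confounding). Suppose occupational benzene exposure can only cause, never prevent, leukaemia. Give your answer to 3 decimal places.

PN ≈ 0.861

Let p₁ = 0.633, p₀ = 0.0881.
Under exogeneity and monotonicity, PN = (p₁ − p₀) / p₁.
PN = (0.633 − 0.0881) / 0.633 = 0.5449 / 0.633 ≈ 0.8608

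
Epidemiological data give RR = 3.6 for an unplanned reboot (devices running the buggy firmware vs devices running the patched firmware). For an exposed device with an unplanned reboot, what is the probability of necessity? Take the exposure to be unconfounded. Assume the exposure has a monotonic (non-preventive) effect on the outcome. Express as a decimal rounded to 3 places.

PN ≈ 0.722

Under exogeneity and monotonicity, PN = (RR − 1) / RR = 1 − 1/RR.
PN = (3.6 − 1) / 3.6 = 2.6 / 3.6 ≈ 0.7222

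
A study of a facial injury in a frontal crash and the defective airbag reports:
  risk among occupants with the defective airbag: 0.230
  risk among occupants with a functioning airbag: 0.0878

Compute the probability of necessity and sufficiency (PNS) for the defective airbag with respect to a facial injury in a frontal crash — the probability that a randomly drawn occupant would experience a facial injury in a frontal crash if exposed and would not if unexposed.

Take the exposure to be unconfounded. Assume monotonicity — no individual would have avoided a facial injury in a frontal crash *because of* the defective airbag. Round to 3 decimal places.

PNS ≈ 0.142

Let p₁ = 0.23, p₀ = 0.0878.
Under exogeneity and monotonicity, PNS = p₁ − p₀.
PNS = 0.23 − 0.0878 = 0.1422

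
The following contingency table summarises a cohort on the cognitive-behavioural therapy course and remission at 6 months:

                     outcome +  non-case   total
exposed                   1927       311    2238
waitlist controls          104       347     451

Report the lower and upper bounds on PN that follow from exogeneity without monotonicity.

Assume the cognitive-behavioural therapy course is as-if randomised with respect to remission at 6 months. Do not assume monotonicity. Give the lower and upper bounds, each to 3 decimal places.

p₁ = P(outcome | exposed) = 1927/2238 = 0.86104
p₀ = P(outcome | unexposed) = 104/451 = 0.2306
Under exogeneity alone the bounds on PN are max{0,(p₁−p₀)/p₁} ≤ PN ≤ min{1,(1−p₀)/p₁}.
  lower = (p₁ − p₀)/p₁ = 0.63044 / 0.86104 ≈ 0.7322
  upper = min{1, (1 − p₀)/p₁} = 0.7694 / 0.86104 ≈ 0.8936

0.732 ≤ PN ≤ 0.894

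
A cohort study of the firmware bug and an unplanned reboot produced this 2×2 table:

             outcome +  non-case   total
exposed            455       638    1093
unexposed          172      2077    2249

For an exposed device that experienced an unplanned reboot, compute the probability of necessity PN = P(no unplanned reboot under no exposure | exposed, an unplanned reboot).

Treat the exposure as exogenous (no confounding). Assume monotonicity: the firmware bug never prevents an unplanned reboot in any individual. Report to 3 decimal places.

p₁ = P(outcome | exposed) = 455/1093 = 0.41629
p₀ = P(outcome | unexposed) = 172/2249 = 0.076478
Under exogeneity and monotonicity, PN = (p₁ − p₀)/p₁.
PN = (0.41629 − 0.076478) / 0.41629 ≈ 0.8163

PN ≈ 0.816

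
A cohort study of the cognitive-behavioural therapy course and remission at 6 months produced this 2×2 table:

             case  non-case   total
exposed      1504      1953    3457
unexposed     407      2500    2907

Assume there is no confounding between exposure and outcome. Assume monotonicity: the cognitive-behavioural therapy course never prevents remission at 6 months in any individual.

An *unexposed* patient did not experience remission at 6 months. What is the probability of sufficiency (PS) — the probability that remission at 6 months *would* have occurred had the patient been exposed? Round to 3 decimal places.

p₁ = P(outcome | exposed) = 1504/3457 = 0.43506
p₀ = P(outcome | unexposed) = 407/2907 = 0.14001
Under exogeneity and monotonicity, PS = (p₁ − p₀)/(1 − p₀).
PS = (0.43506 − 0.14001) / 0.85999 ≈ 0.3431

PS ≈ 0.343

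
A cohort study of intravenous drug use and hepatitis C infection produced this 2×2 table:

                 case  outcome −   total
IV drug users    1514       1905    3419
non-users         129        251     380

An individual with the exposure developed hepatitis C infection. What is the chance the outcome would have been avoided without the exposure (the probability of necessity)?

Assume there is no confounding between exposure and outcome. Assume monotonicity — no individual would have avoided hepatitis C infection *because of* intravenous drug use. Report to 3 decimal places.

PN ≈ 0.233

p₁ = P(outcome | exposed) = 1514/3419 = 0.44282
p₀ = P(outcome | unexposed) = 129/380 = 0.33947
Under exogeneity and monotonicity, PN = (p₁ − p₀)/p₁.
PN = (0.44282 − 0.33947) / 0.44282 ≈ 0.2334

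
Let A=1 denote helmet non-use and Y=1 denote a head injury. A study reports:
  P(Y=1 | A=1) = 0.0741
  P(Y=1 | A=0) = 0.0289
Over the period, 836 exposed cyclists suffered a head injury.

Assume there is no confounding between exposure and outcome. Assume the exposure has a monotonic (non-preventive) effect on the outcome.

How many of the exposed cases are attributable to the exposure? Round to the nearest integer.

Let p₁ = 0.0741, p₀ = 0.0289.
PN = (p₁ − p₀)/p₁ = (0.0741 − 0.0289) / 0.0741 ≈ 0.60999.
Attributable cases ≈ PN × (exposed cases) = 0.60999 × 836 ≈ 509.95.

about 510 cases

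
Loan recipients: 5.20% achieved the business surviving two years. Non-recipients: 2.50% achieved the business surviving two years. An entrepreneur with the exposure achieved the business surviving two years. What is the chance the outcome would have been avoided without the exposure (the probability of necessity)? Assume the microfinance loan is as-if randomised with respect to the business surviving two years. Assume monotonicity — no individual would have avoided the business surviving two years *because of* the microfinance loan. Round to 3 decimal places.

PN ≈ 0.519

p₁ = 0.052, p₀ = 0.025.
Under exogeneity and monotonicity, PN = (p₁ − p₀) / p₁.
PN = (0.052 − 0.025) / 0.052 = 0.027 / 0.052 ≈ 0.5192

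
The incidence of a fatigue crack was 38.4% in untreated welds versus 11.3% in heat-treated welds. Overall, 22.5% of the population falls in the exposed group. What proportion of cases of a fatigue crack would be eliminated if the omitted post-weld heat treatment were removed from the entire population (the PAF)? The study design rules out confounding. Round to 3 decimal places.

p₁ = 0.384, p₀ = 0.113.
Overall risk P(Y=1) = π·p₁ + (1−π)·p₀ = 0.225×0.384 + 0.775×0.113 = 0.17397.
Under exogeneity, PAF = [P(Y=1) − p₀] / P(Y=1).
PAF = (0.17397 − 0.113) / 0.17397 ≈ 0.3505

PAF ≈ 0.350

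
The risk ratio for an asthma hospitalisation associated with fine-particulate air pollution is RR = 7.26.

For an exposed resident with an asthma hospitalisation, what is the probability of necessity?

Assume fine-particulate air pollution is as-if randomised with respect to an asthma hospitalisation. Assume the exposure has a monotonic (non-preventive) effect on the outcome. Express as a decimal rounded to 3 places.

Under exogeneity and monotonicity, PN = (RR − 1) / RR = 1 − 1/RR.
PN = (7.26 − 1) / 7.26 = 6.26 / 7.26 ≈ 0.8623

PN ≈ 0.862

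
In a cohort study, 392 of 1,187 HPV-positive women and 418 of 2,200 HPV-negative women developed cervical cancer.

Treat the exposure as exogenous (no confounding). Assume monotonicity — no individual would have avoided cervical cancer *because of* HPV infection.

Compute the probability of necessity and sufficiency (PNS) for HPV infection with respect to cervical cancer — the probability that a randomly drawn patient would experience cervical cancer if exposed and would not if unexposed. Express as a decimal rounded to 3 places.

p₁ = P(outcome | exposed) = 392/1187 = 0.33024
p₀ = P(outcome | unexposed) = 418/2200 = 0.19
Under exogeneity and monotonicity, PNS = p₁ − p₀.
PNS = 0.33024 − 0.19 = 0.14024

PNS ≈ 0.140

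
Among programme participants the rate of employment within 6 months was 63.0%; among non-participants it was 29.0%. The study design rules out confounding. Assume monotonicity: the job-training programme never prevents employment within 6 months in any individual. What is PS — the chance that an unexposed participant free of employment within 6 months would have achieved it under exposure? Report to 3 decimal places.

PS ≈ 0.479

p₁ = 0.63, p₀ = 0.29.
Under exogeneity and monotonicity, PS = (p₁ − p₀) / (1 − p₀).
PS = (0.63 − 0.29) / (1 − 0.29) = 0.34 / 0.71 ≈ 0.4789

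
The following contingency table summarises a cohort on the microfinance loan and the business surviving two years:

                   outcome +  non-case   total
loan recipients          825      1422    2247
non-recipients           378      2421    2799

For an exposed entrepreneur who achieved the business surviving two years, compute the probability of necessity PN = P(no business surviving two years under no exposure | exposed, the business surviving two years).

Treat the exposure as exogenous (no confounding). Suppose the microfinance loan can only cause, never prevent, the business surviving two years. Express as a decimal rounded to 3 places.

p₁ = P(outcome | exposed) = 825/2247 = 0.36716
p₀ = P(outcome | unexposed) = 378/2799 = 0.13505
Under exogeneity and monotonicity, PN = (p₁ − p₀) / p₁.
PN = (0.36716 − 0.13505) / 0.36716 = 0.23211 / 0.36716 ≈ 0.6322

PN ≈ 0.632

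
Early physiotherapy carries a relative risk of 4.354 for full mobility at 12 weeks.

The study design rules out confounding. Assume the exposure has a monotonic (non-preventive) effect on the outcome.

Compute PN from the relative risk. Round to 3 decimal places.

PN ≈ 0.770

Under exogeneity and monotonicity, PN = (RR − 1) / RR = 1 − 1/RR.
PN = (4.354 − 1) / 4.354 = 3.354 / 4.354 ≈ 0.7703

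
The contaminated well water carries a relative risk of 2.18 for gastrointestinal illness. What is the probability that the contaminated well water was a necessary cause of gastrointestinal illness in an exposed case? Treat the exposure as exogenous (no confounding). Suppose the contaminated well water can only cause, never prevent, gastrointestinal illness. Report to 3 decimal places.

PN ≈ 0.541

Under exogeneity and monotonicity, PN = (RR − 1) / RR = 1 − 1/RR.
PN = (2.18 − 1) / 2.18 = 1.18 / 2.18 ≈ 0.5413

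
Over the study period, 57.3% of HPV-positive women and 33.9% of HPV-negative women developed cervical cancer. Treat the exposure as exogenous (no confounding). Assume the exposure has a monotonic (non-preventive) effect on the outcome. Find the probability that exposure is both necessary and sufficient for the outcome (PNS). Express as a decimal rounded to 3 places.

p₁ = 0.573, p₀ = 0.339.
Under exogeneity and monotonicity, PNS = p₁ − p₀.
PNS = 0.573 − 0.339 = 0.234

PNS ≈ 0.234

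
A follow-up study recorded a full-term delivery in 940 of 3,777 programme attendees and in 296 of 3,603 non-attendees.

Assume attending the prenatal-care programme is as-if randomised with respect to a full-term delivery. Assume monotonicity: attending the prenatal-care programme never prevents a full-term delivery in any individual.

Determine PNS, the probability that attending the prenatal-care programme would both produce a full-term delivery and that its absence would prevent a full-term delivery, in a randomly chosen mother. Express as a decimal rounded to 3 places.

p₁ = P(outcome | exposed) = 940/3777 = 0.24887
p₀ = P(outcome | unexposed) = 296/3603 = 0.082154
Under exogeneity and monotonicity, PNS = p₁ − p₀.
PNS = 0.24887 − 0.082154 = 0.16672

PNS ≈ 0.167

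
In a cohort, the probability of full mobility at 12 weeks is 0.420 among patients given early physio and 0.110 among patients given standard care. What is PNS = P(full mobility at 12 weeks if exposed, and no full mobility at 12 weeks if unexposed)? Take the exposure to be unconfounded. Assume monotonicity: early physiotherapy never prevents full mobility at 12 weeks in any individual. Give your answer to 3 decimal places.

PNS ≈ 0.310

Let p₁ = 0.42, p₀ = 0.11.
Under exogeneity and monotonicity, PNS = p₁ − p₀.
PNS = 0.42 − 0.11 = 0.31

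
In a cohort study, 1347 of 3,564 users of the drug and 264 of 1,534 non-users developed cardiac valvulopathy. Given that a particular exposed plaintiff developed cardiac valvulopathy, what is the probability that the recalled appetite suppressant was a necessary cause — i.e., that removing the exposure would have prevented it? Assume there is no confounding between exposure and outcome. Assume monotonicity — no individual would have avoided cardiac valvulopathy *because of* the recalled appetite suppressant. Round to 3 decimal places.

p₁ = P(outcome | exposed) = 1347/3564 = 0.37795
p₀ = P(outcome | unexposed) = 264/1534 = 0.1721
Under exogeneity and monotonicity, PN = (p₁ − p₀) / p₁.
PN = (0.37795 − 0.1721) / 0.37795 = 0.20585 / 0.37795 ≈ 0.5446

PN ≈ 0.545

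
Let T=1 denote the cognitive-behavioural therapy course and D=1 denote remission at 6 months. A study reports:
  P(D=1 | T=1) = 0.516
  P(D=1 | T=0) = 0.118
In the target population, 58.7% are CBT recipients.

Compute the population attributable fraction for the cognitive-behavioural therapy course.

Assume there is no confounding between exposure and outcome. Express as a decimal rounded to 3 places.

Let p₁ = 0.516, p₀ = 0.118.
Overall risk P(Y=1) = π·p₁ + (1−π)·p₀ = 0.587×0.516 + 0.413×0.118 = 0.35163.
Under exogeneity, PAF = [P(Y=1) − p₀] / P(Y=1).
PAF = (0.35163 − 0.118) / 0.35163 ≈ 0.6644

PAF ≈ 0.664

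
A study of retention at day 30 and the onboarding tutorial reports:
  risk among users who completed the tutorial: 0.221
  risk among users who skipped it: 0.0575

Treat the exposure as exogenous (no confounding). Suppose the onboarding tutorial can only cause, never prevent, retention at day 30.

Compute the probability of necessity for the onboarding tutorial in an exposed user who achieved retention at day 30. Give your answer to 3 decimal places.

Let p₁ = 0.221, p₀ = 0.0575.
Under exogeneity and monotonicity, PN = (p₁ − p₀) / p₁.
PN = (0.221 − 0.0575) / 0.221 = 0.1635 / 0.221 ≈ 0.7398

PN ≈ 0.740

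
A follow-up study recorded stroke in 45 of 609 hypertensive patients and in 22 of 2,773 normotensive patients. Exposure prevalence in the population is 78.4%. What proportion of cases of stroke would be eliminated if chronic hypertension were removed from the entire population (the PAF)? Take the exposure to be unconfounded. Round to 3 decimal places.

p₁ = P(outcome | exposed) = 45/609 = 0.073892
p₀ = P(outcome | unexposed) = 22/2773 = 0.0079336
Overall risk P(Y=1) = π·p₁ + (1−π)·p₀ = 0.784×0.073892 + 0.216×0.0079336 = 0.059645.
Under exogeneity, PAF = [P(Y=1) − p₀] / P(Y=1).
PAF = (0.059645 − 0.0079336) / 0.059645 ≈ 0.8670

PAF ≈ 0.867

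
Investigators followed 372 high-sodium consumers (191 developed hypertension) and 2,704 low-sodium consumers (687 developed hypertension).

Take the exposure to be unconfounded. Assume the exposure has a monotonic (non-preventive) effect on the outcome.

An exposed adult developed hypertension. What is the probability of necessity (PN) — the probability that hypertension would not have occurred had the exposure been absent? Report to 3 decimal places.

p₁ = P(outcome | exposed) = 191/372 = 0.51344
p₀ = P(outcome | unexposed) = 687/2704 = 0.25407
Under exogeneity and monotonicity, PN = (p₁ − p₀) / p₁.
PN = (0.51344 − 0.25407) / 0.51344 = 0.25937 / 0.51344 ≈ 0.5052

PN ≈ 0.505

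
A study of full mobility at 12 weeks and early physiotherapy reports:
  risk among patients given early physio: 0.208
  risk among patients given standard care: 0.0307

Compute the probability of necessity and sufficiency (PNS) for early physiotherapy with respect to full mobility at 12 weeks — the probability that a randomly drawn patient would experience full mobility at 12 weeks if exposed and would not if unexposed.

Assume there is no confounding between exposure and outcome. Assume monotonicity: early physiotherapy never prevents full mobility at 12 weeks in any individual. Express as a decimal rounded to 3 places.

Let p₁ = 0.208, p₀ = 0.0307.
Under exogeneity and monotonicity, PNS = p₁ − p₀.
PNS = 0.208 − 0.0307 = 0.1773

PNS ≈ 0.177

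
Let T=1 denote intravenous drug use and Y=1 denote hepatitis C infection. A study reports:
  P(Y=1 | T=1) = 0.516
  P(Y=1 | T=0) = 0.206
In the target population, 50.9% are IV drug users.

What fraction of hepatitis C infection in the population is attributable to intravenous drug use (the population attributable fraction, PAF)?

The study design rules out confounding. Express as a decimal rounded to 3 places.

Let p₁ = 0.516, p₀ = 0.206.
Overall risk P(Y=1) = π·p₁ + (1−π)·p₀ = 0.509×0.516 + 0.491×0.206 = 0.36379.
Under exogeneity, PAF = [P(Y=1) − p₀] / P(Y=1).
PAF = (0.36379 − 0.206) / 0.36379 ≈ 0.4337

PAF ≈ 0.434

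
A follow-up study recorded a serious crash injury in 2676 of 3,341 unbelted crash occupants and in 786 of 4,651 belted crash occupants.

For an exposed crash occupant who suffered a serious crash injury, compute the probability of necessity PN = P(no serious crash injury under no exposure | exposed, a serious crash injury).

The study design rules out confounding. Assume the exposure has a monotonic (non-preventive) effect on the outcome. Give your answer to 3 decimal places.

PN ≈ 0.789

p₁ = P(outcome | exposed) = 2676/3341 = 0.80096
p₀ = P(outcome | unexposed) = 786/4651 = 0.169
Under exogeneity and monotonicity, PN = (p₁ − p₀) / p₁.
PN = (0.80096 − 0.169) / 0.80096 = 0.63196 / 0.80096 ≈ 0.7890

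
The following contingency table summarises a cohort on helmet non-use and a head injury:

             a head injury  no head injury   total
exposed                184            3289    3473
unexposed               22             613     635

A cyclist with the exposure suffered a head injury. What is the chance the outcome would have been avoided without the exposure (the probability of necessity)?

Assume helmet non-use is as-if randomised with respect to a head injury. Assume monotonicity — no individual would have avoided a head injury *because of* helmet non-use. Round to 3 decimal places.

PN ≈ 0.346

p₁ = P(outcome | exposed) = 184/3473 = 0.05298
p₀ = P(outcome | unexposed) = 22/635 = 0.034646
Under exogeneity and monotonicity, PN = (p₁ − p₀) / p₁.
PN = (0.05298 − 0.034646) / 0.05298 = 0.018334 / 0.05298 ≈ 0.3461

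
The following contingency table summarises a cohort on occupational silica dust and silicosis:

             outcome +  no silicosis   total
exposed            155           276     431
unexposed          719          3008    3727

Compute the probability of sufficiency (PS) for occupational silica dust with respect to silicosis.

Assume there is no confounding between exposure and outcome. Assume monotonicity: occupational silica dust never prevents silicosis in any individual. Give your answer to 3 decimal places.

PS ≈ 0.207

p₁ = P(outcome | exposed) = 155/431 = 0.35963
p₀ = P(outcome | unexposed) = 719/3727 = 0.19292
Under exogeneity and monotonicity, PS = (p₁ − p₀)/(1 − p₀).
PS = (0.35963 − 0.19292) / 0.80708 ≈ 0.2066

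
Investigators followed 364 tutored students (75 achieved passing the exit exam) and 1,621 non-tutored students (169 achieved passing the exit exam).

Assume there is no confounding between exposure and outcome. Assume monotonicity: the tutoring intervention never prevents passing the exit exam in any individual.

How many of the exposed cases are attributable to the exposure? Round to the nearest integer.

about 37 cases

p₁ = P(outcome | exposed) = 75/364 = 0.20604
p₀ = P(outcome | unexposed) = 169/1621 = 0.10426
PN = (p₁ − p₀)/p₁ = (0.20604 − 0.10426) / 0.20604 ≈ 0.49401.
Attributable cases ≈ PN × (exposed cases) = 0.49401 × 75 ≈ 37.05.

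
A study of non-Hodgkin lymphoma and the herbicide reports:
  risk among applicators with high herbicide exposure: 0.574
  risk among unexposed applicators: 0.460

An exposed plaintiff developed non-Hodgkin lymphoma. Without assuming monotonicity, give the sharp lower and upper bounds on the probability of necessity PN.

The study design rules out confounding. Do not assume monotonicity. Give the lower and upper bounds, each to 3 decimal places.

Let p₁ = 0.574, p₀ = 0.46.
Under exogeneity alone the bounds on PN are max{0,(p₁−p₀)/p₁} ≤ PN ≤ min{1,(1−p₀)/p₁}.
  lower = (p₁ − p₀)/p₁ = 0.114 / 0.574 ≈ 0.1986
  upper = min{1, (1 − p₀)/p₁} = 0.54 / 0.574 ≈ 0.9408

0.199 ≤ PN ≤ 0.941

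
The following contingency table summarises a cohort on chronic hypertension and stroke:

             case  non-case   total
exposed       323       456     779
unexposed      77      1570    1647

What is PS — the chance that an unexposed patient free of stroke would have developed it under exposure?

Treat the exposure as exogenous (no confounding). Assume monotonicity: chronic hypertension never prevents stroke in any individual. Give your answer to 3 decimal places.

p₁ = P(outcome | exposed) = 323/779 = 0.41463
p₀ = P(outcome | unexposed) = 77/1647 = 0.046752
Under exogeneity and monotonicity, PS = (p₁ − p₀) / (1 − p₀).
PS = (0.41463 − 0.046752) / (1 − 0.046752) = 0.36788 / 0.95325 ≈ 0.3859

PS ≈ 0.386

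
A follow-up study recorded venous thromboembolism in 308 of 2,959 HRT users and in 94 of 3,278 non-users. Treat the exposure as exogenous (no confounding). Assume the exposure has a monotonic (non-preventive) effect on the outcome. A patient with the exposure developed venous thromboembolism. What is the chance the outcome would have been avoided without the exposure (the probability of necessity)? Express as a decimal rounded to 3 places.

p₁ = P(outcome | exposed) = 308/2959 = 0.10409
p₀ = P(outcome | unexposed) = 94/3278 = 0.028676
Under exogeneity and monotonicity, PN = (p₁ − p₀) / p₁.
PN = (0.10409 − 0.028676) / 0.10409 = 0.075413 / 0.10409 ≈ 0.7245

PN ≈ 0.725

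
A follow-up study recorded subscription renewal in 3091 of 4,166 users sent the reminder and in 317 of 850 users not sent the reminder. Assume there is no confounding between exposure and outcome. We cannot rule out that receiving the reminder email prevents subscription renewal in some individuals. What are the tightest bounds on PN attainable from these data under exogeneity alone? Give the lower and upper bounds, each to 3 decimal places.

p₁ = P(outcome | exposed) = 3091/4166 = 0.74196
p₀ = P(outcome | unexposed) = 317/850 = 0.37294
Under exogeneity alone the bounds on PN are max{0,(p₁−p₀)/p₁} ≤ PN ≤ min{1,(1−p₀)/p₁}.
  lower = (p₁ − p₀)/p₁ = 0.36902 / 0.74196 ≈ 0.4974
  upper = min{1, (1 − p₀)/p₁} = 0.62706 / 0.74196 ≈ 0.8451

0.497 ≤ PN ≤ 0.845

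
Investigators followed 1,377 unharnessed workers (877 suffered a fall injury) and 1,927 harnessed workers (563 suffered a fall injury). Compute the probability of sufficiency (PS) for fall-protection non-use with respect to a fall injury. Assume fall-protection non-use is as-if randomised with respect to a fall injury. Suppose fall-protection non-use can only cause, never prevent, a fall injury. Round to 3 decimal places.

p₁ = P(outcome | exposed) = 877/1377 = 0.63689
p₀ = P(outcome | unexposed) = 563/1927 = 0.29216
Under exogeneity and monotonicity, PS = (p₁ − p₀) / (1 − p₀).
PS = (0.63689 − 0.29216) / (1 − 0.29216) = 0.34473 / 0.70784 ≈ 0.4870

PS ≈ 0.487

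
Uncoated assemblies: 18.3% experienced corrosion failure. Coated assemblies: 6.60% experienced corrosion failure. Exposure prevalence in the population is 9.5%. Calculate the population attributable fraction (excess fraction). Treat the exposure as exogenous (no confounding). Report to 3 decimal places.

PAF ≈ 0.144

p₁ = 0.183, p₀ = 0.066.
Overall risk P(Y=1) = π·p₁ + (1−π)·p₀ = 0.095×0.183 + 0.905×0.066 = 0.077115.
Under exogeneity, PAF = [P(Y=1) − p₀] / P(Y=1).
PAF = (0.077115 − 0.066) / 0.077115 ≈ 0.1441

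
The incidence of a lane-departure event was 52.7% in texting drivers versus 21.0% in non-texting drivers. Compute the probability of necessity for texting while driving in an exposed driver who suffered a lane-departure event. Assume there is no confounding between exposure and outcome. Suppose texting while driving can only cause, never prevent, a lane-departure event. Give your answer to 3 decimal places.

p₁ = 0.527, p₀ = 0.21.
Under exogeneity and monotonicity, PN = (p₁ − p₀) / p₁.
PN = (0.527 − 0.21) / 0.527 = 0.317 / 0.527 ≈ 0.6015

PN ≈ 0.602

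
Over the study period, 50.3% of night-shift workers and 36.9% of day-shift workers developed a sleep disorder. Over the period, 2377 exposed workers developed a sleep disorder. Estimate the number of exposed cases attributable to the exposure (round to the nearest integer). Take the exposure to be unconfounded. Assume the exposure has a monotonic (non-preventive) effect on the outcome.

about 633 cases

p₁ = 0.503, p₀ = 0.369.
PN = (p₁ − p₀)/p₁ = (0.503 − 0.369) / 0.503 ≈ 0.26640.
Attributable cases ≈ PN × (exposed cases) = 0.26640 × 2377 ≈ 633.24.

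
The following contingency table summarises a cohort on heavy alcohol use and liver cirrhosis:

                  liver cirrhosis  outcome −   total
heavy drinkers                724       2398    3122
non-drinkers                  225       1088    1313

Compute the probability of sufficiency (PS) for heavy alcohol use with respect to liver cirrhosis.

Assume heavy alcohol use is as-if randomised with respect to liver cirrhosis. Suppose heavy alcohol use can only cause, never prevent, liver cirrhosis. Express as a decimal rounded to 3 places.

p₁ = P(outcome | exposed) = 724/3122 = 0.2319
p₀ = P(outcome | unexposed) = 225/1313 = 0.17136
Under exogeneity and monotonicity, PS = (p₁ − p₀) / (1 − p₀).
PS = (0.2319 − 0.17136) / (1 − 0.17136) = 0.060539 / 0.82864 ≈ 0.0731

PS ≈ 0.073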